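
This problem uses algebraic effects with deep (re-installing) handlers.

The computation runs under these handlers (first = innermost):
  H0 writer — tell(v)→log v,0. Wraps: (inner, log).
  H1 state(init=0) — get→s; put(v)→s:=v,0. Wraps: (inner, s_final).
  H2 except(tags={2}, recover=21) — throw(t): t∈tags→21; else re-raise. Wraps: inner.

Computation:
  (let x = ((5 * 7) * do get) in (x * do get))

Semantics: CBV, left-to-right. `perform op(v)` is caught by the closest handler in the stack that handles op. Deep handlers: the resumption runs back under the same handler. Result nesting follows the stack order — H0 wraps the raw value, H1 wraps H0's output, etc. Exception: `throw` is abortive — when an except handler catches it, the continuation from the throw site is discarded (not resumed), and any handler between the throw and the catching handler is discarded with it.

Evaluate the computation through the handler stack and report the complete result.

Answer: ((0, ()), 0)

Step-by-step:
get @ H1 ⇒ 0
get @ H1 ⇒ 0
H0 returns (0, ())
H1 returns ((0, ()), 0)
H2 returns ((0, ()), 0)
= ((0, ()), 0)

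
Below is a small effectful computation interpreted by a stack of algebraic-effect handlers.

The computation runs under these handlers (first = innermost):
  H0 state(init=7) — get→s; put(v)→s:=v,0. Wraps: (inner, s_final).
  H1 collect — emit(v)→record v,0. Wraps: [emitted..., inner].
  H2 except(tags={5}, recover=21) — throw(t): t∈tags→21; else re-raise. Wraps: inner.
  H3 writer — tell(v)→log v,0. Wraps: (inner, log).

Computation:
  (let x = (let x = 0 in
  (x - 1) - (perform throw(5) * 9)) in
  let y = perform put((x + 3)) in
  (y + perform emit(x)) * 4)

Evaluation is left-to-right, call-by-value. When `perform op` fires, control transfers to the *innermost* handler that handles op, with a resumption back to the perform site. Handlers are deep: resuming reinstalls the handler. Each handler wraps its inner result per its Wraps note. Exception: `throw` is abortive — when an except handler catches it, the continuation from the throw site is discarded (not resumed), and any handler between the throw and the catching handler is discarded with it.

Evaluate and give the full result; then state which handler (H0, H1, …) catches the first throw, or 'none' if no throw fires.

Answer: (21, ()) ; first throw caught by: H2

Step-by-step:
throw(5) @ H2 caught ⇒ 21
H3 returns (21, ())
= (21, ())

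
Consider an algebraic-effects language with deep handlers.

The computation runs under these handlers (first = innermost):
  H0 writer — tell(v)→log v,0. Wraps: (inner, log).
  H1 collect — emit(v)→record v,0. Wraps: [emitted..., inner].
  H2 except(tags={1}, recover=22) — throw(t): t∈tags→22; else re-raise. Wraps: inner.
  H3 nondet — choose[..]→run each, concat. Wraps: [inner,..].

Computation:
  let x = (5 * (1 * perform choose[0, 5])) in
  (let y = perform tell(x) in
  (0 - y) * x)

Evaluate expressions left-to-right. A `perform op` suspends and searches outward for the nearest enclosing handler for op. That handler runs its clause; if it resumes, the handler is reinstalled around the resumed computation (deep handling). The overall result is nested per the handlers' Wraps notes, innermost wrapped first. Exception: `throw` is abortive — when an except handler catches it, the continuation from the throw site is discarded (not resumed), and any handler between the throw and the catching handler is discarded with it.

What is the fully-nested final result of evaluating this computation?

Working:
choose[0, 5] @ H3
  branch[0] choose=0:
    tell(0) @ H0 ⇒ log+=0
    H0 returns (0, (0))
    H1 returns [(0, (0))]
    H2 returns [(0, (0))]
    H3 returns [[(0, (0))]]
  branch[1] choose=5:
    tell(25) @ H0 ⇒ log+=25
    H0 returns (0, (25))
    H1 returns [(0, (25))]
    H2 returns [(0, (25))]
    H3 returns [[(0, (25))]]
= [[(0, (0))], [(0, (25))]]

Answer: [[(0, (0))], [(0, (25))]]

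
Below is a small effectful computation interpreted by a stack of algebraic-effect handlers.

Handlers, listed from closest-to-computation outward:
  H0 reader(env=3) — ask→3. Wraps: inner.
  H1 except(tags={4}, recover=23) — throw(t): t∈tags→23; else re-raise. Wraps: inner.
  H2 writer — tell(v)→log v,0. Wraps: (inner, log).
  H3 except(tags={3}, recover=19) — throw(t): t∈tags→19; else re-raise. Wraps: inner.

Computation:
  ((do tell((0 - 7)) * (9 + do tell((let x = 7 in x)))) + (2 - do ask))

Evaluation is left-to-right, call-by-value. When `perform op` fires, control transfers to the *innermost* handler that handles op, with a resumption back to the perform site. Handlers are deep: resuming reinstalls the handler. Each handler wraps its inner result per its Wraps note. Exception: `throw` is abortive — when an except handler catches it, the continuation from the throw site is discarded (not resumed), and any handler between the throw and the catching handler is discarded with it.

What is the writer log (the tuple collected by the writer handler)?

Answer: (-7, 7)

Working:
tell(-7) @ H2 ⇒ log+=-7
tell(7) @ H2 ⇒ log+=7
ask @ H0 ⇒ 3
H0 returns -1
H1 returns -1
H2 returns (-1, (-7, 7))
H3 returns (-1, (-7, 7))
= (-1, (-7, 7))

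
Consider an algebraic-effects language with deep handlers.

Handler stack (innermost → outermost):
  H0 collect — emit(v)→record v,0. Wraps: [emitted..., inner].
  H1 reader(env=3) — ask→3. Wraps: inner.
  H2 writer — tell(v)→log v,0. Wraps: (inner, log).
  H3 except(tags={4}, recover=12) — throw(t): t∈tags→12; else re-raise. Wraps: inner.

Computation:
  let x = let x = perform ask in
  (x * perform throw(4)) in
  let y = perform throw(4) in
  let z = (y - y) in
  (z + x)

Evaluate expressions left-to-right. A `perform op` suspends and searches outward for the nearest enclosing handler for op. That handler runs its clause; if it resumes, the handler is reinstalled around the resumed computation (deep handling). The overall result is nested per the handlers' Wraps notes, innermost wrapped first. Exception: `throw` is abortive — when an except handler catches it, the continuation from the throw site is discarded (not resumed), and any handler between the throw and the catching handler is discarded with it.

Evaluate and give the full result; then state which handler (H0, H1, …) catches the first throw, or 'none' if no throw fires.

Step-by-step:
ask @ H1 ⇒ 3
throw(4) @ H3 caught ⇒ 12
= 12

Answer: 12 ; first throw caught by: H3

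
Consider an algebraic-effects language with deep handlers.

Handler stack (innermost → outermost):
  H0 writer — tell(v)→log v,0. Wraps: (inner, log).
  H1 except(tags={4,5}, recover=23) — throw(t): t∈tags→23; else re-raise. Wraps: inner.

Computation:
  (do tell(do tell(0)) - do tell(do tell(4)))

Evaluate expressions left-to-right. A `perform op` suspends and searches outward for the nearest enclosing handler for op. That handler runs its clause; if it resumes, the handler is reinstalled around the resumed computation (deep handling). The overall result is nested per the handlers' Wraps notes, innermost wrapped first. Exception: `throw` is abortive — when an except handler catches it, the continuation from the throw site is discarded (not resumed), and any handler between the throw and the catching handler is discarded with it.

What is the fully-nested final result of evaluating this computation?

Answer: (0, (0, 0, 4, 0))

Step-by-step:
tell(0) @ H0 ⇒ log+=0
tell(0) @ H0 ⇒ log+=0
tell(4) @ H0 ⇒ log+=4
tell(0) @ H0 ⇒ log+=0
H0 returns (0, (0, 0, 4, 0))
H1 returns (0, (0, 0, 4, 0))
= (0, (0, 0, 4, 0))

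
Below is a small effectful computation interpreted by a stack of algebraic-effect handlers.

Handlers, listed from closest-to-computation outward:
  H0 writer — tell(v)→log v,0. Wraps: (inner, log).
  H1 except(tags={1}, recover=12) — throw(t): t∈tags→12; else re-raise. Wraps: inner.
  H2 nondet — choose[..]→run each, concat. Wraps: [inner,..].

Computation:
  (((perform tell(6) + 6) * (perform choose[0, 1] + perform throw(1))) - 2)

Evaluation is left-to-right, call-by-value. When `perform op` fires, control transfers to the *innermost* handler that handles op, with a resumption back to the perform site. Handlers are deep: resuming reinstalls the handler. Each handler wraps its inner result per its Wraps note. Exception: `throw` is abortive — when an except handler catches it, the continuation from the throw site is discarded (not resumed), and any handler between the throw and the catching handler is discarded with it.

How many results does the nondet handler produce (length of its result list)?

Working:
tell(6) @ H0 ⇒ log+=6
choose[0, 1] @ H2
  branch[0] choose=0:
    throw(1) @ H1 caught ⇒ 12
    H2 returns [12]
  branch[1] choose=1:
    throw(1) @ H1 caught ⇒ 12
    H2 returns [12]
= [12, 12]

Answer: 2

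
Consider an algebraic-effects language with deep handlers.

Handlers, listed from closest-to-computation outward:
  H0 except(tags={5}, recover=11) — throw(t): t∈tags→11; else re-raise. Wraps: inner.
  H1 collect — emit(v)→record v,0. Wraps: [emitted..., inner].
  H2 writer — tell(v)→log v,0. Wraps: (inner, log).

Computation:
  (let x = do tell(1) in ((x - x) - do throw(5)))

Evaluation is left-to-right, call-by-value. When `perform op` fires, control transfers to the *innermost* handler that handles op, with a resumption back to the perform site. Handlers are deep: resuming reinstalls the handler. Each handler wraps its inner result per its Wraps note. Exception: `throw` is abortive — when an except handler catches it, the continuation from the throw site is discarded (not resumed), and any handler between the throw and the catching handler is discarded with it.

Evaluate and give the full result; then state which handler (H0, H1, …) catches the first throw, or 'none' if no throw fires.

Step-by-step:
tell(1) @ H2 ⇒ log+=1
throw(5) @ H0 caught ⇒ 11
H1 returns [11]
H2 returns ([11], (1))
= ([11], (1))

Answer: ([11], (1)) ; first throw caught by: H0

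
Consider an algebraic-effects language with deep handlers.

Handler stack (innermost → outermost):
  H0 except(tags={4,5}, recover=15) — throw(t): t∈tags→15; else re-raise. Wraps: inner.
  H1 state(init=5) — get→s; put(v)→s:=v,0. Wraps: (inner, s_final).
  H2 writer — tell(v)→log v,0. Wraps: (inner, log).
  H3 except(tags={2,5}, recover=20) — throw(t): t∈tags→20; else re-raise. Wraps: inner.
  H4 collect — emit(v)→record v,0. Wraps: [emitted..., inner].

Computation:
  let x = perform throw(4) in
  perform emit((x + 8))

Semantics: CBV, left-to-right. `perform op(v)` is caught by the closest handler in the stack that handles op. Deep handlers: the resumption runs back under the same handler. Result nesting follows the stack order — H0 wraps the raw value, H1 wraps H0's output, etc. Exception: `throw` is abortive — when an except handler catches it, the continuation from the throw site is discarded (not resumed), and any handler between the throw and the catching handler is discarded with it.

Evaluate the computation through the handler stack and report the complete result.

Evaluation trace:
throw(4) @ H0 caught ⇒ 15
H1 returns (15, 5)
H2 returns ((15, 5), ())
H3 returns ((15, 5), ())
H4 returns [((15, 5), ())]
= [((15, 5), ())]

Answer: [((15, 5), ())]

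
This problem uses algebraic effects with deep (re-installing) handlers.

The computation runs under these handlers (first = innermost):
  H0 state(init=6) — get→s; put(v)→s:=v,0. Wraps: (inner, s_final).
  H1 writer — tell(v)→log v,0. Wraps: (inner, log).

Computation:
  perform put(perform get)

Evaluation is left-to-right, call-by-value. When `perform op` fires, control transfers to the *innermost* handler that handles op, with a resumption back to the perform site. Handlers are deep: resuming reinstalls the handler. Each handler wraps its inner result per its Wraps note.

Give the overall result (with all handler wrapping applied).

Working:
get @ H0 ⇒ 6
put(6) @ H0 ⇒ s:=6
H0 returns (0, 6)
H1 returns ((0, 6), ())
= ((0, 6), ())

Answer: ((0, 6), ())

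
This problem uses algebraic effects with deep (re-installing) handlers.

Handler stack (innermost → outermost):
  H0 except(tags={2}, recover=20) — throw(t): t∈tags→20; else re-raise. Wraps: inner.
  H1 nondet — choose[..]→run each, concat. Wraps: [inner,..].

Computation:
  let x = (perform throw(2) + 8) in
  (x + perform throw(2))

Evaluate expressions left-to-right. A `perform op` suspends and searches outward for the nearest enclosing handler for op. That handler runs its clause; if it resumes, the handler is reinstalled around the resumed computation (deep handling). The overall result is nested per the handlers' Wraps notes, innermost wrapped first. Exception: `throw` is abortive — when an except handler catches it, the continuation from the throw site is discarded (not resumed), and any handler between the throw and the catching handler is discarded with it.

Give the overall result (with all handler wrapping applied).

Answer: [20]

Evaluation trace:
throw(2) @ H0 caught ⇒ 20
H1 returns [20]
= [20]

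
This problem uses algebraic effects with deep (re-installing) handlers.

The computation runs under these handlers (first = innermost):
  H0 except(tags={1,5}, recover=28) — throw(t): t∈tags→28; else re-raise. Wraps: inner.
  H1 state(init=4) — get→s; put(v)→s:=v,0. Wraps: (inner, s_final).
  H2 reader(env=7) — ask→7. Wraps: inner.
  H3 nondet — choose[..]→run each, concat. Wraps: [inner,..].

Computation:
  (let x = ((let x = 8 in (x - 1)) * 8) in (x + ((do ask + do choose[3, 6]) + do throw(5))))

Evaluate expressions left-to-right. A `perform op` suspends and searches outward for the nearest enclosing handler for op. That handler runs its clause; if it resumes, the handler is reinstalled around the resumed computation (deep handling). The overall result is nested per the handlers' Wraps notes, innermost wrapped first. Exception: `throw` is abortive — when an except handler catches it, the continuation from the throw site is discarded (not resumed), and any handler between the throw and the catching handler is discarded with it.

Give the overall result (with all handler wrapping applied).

Step-by-step:
ask @ H2 ⇒ 7
choose[3, 6] @ H3
  branch[0] choose=3:
    throw(5) @ H0 caught ⇒ 28
    H1 returns (28, 4)
    H2 returns (28, 4)
    H3 returns [(28, 4)]
  branch[1] choose=6:
    throw(5) @ H0 caught ⇒ 28
    H1 returns (28, 4)
    H2 returns (28, 4)
    H3 returns [(28, 4)]
= [(28, 4), (28, 4)]

Answer: [(28, 4), (28, 4)]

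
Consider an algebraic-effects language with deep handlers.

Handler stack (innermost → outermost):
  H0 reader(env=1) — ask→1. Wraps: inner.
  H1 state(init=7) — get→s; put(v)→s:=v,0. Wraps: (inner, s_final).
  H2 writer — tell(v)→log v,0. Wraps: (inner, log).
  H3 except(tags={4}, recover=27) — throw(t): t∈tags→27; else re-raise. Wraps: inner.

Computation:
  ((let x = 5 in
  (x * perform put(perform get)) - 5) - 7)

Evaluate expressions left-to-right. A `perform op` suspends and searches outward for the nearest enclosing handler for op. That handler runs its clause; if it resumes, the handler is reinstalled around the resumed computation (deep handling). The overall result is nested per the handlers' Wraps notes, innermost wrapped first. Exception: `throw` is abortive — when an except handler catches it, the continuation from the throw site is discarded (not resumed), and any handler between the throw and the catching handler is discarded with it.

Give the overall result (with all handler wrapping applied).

Answer: ((-12, 7), ())

Evaluation trace:
get @ H1 ⇒ 7
put(7) @ H1 ⇒ s:=7
H0 returns -12
H1 returns (-12, 7)
H2 returns ((-12, 7), ())
H3 returns ((-12, 7), ())
= ((-12, 7), ())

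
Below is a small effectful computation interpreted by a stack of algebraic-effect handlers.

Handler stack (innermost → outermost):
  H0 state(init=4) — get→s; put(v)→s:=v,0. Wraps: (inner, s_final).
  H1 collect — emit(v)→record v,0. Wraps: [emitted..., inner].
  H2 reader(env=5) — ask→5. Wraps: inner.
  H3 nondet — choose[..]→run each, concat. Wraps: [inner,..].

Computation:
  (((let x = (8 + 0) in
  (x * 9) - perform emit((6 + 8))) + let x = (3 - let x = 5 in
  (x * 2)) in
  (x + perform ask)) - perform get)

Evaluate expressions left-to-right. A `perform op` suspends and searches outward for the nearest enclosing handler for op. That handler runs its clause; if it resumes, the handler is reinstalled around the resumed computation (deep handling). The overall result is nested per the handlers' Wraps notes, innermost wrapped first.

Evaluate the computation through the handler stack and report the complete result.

Evaluation trace:
emit(14) @ H1 ⇒ out+=14
ask @ H2 ⇒ 5
get @ H0 ⇒ 4
H0 returns (66, 4)
H1 returns [14, (66, 4)]
H2 returns [14, (66, 4)]
H3 returns [[14, (66, 4)]]
= [[14, (66, 4)]]

Answer: [[14, (66, 4)]]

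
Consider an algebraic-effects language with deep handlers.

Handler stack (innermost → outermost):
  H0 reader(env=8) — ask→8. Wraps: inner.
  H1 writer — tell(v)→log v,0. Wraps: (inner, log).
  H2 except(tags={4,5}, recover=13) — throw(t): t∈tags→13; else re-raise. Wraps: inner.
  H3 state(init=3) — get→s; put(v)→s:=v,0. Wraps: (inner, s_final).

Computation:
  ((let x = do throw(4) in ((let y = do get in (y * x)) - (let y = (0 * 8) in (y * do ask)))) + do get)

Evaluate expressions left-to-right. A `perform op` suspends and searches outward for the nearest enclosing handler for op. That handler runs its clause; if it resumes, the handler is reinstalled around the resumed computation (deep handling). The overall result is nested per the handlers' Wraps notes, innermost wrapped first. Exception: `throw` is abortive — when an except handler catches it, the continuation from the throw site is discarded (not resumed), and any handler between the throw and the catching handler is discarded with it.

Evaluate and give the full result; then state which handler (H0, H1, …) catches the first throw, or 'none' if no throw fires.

Evaluation trace:
throw(4) @ H2 caught ⇒ 13
H3 returns (13, 3)
= (13, 3)

Answer: (13, 3) ; first throw caught by: H2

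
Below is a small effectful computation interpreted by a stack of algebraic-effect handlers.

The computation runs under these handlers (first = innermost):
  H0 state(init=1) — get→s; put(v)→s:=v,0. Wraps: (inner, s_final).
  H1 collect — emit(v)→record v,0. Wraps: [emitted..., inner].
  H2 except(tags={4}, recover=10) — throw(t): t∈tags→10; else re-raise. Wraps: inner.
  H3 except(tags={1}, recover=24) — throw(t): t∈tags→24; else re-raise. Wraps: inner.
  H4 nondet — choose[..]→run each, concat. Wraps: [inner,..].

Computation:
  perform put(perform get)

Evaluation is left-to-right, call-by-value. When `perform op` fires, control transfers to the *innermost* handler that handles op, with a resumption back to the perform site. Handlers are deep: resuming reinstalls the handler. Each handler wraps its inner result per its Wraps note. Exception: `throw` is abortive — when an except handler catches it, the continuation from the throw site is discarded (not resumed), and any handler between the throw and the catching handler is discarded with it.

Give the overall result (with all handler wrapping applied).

Step-by-step:
get @ H0 ⇒ 1
put(1) @ H0 ⇒ s:=1
H0 returns (0, 1)
H1 returns [(0, 1)]
H2 returns [(0, 1)]
H3 returns [(0, 1)]
H4 returns [[(0, 1)]]
= [[(0, 1)]]

Answer: [[(0, 1)]]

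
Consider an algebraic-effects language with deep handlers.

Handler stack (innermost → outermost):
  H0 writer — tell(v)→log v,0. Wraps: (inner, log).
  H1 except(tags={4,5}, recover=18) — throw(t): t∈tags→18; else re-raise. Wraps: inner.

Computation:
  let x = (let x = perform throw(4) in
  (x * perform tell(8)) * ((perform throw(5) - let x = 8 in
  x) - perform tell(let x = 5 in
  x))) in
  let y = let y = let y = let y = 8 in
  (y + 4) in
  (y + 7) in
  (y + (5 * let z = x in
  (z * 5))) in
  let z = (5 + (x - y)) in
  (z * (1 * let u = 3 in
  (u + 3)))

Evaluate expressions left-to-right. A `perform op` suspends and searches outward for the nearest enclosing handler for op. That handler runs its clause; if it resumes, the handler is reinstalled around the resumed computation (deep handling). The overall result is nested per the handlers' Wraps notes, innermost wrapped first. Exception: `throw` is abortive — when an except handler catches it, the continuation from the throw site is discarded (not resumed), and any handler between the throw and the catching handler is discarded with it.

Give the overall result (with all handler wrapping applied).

Answer: 18

Working:
throw(4) @ H1 caught ⇒ 18
= 18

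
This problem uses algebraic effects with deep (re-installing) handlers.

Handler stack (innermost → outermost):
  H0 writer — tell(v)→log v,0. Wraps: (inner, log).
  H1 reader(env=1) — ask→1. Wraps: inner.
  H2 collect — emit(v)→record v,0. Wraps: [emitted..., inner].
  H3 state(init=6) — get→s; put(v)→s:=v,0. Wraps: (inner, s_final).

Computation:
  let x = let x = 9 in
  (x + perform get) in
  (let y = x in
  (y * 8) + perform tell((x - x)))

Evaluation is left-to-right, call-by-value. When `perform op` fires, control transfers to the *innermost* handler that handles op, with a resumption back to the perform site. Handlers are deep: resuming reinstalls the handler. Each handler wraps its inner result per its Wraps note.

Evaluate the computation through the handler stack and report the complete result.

Working:
get @ H3 ⇒ 6
tell(0) @ H0 ⇒ log+=0
H0 returns (120, (0))
H1 returns (120, (0))
H2 returns [(120, (0))]
H3 returns ([(120, (0))], 6)
= ([(120, (0))], 6)

Answer: ([(120, (0))], 6)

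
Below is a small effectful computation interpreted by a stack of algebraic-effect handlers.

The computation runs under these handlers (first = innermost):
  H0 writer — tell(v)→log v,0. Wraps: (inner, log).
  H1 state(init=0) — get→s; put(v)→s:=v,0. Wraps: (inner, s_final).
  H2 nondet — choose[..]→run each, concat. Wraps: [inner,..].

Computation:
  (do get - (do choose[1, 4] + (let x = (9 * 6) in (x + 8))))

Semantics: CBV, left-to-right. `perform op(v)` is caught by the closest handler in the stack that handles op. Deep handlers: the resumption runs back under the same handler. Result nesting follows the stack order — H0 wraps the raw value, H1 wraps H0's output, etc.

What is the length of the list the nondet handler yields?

Working:
get @ H1 ⇒ 0
choose[1, 4] @ H2
  branch[0] choose=1:
    H0 returns (-63, ())
    H1 returns ((-63, ()), 0)
    H2 returns [((-63, ()), 0)]
  branch[1] choose=4:
    H0 returns (-66, ())
    H1 returns ((-66, ()), 0)
    H2 returns [((-66, ()), 0)]
= [((-63, ()), 0), ((-66, ()), 0)]

Answer: 2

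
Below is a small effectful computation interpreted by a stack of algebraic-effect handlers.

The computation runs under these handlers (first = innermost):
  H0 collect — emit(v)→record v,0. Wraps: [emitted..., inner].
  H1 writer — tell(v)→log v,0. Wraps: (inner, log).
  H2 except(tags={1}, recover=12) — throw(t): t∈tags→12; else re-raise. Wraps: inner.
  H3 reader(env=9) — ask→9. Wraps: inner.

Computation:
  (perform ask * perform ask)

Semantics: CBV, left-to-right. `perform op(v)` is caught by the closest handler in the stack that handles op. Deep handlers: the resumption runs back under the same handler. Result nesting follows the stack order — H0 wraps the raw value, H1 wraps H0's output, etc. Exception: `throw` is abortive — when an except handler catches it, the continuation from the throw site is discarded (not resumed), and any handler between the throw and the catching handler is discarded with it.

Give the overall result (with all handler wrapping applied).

Answer: ([81], ())

Working:
ask @ H3 ⇒ 9
ask @ H3 ⇒ 9
H0 returns [81]
H1 returns ([81], ())
H2 returns ([81], ())
H3 returns ([81], ())
= ([81], ())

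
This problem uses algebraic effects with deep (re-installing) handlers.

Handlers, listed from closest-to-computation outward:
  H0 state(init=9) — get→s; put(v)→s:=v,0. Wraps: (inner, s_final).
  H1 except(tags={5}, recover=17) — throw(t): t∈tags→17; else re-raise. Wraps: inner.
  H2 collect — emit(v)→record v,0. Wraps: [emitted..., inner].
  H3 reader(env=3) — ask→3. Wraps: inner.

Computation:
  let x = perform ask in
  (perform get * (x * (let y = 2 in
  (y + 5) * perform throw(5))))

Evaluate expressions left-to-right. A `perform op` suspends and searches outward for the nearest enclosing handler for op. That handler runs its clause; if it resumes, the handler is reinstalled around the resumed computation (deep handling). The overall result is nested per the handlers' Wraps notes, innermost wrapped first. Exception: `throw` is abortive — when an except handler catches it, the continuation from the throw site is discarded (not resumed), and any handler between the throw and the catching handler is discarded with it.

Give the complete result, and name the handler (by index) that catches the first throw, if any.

Evaluation trace:
ask @ H3 ⇒ 3
get @ H0 ⇒ 9
throw(5) @ H1 caught ⇒ 17
H2 returns [17]
H3 returns [17]
= [17]

Answer: [17] ; first throw caught by: H1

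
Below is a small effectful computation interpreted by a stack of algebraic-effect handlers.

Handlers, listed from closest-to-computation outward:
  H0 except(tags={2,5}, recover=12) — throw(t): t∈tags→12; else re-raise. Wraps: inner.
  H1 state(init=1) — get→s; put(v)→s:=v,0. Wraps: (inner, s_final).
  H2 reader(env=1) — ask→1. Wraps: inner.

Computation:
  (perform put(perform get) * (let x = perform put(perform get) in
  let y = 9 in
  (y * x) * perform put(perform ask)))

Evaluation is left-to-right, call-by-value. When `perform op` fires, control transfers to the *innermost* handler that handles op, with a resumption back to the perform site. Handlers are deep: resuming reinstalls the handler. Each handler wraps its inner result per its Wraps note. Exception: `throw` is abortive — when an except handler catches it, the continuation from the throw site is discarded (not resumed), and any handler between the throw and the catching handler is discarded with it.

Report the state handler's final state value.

Working:
get @ H1 ⇒ 1
put(1) @ H1 ⇒ s:=1
get @ H1 ⇒ 1
put(1) @ H1 ⇒ s:=1
ask @ H2 ⇒ 1
put(1) @ H1 ⇒ s:=1
H0 returns 0
H1 returns (0, 1)
H2 returns (0, 1)
= (0, 1)

Answer: 1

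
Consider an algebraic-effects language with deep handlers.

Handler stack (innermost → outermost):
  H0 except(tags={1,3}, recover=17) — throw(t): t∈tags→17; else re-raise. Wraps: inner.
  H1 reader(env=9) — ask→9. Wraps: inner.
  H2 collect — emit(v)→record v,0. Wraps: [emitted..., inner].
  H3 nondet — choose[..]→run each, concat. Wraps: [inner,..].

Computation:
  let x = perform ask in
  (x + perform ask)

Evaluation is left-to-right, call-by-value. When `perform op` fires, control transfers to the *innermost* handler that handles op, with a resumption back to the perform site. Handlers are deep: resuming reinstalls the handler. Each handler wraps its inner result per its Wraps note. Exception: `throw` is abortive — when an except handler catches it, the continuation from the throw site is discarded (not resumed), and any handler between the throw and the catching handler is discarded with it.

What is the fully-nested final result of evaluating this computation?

Working:
ask @ H1 ⇒ 9
ask @ H1 ⇒ 9
H0 returns 18
H1 returns 18
H2 returns [18]
H3 returns [[18]]
= [[18]]

Answer: [[18]]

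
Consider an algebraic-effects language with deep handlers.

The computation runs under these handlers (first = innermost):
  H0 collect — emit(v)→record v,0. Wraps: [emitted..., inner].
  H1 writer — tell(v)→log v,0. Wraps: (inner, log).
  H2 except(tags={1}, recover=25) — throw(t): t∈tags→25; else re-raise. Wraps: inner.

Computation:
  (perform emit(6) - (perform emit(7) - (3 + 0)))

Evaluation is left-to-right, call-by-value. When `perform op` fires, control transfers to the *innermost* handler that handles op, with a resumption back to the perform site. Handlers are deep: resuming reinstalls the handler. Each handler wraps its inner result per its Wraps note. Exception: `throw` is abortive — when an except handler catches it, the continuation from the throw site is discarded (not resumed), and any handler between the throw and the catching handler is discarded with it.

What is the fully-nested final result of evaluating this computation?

Evaluation trace:
emit(6) @ H0 ⇒ out+=6
emit(7) @ H0 ⇒ out+=7
H0 returns [6, 7, 3]
H1 returns ([6, 7, 3], ())
H2 returns ([6, 7, 3], ())
= ([6, 7, 3], ())

Answer: ([6, 7, 3], ())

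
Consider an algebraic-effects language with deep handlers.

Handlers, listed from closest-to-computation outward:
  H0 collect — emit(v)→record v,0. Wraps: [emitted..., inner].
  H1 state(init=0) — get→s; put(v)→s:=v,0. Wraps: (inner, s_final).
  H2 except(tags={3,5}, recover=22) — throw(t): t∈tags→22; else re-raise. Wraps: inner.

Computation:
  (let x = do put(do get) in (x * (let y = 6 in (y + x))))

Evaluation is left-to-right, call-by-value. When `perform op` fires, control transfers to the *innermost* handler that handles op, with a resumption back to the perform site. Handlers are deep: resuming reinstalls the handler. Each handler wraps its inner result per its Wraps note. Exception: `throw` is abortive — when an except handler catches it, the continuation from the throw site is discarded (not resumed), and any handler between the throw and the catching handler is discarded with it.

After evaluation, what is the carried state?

Answer: 0

Working:
get @ H1 ⇒ 0
put(0) @ H1 ⇒ s:=0
H0 returns [0]
H1 returns ([0], 0)
H2 returns ([0], 0)
= ([0], 0)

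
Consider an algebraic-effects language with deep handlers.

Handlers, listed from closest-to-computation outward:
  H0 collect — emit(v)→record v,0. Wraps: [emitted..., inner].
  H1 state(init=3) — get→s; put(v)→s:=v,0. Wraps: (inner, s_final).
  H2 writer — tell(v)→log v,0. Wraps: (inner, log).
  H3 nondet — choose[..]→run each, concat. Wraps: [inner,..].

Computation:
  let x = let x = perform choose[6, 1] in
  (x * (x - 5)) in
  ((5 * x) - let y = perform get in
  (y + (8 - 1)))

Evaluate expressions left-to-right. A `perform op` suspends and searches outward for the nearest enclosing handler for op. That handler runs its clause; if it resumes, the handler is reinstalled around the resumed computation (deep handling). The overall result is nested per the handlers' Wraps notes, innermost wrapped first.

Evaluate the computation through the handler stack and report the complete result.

Answer: [(([20], 3), ()), (([-30], 3), ())]

Step-by-step:
choose[6, 1] @ H3
  branch[0] choose=6:
    get @ H1 ⇒ 3
    H0 returns [20]
    H1 returns ([20], 3)
    H2 returns (([20], 3), ())
    H3 returns [(([20], 3), ())]
  branch[1] choose=1:
    get @ H1 ⇒ 3
    H0 returns [-30]
    H1 returns ([-30], 3)
    H2 returns (([-30], 3), ())
    H3 returns [(([-30], 3), ())]
= [(([20], 3), ()), (([-30], 3), ())]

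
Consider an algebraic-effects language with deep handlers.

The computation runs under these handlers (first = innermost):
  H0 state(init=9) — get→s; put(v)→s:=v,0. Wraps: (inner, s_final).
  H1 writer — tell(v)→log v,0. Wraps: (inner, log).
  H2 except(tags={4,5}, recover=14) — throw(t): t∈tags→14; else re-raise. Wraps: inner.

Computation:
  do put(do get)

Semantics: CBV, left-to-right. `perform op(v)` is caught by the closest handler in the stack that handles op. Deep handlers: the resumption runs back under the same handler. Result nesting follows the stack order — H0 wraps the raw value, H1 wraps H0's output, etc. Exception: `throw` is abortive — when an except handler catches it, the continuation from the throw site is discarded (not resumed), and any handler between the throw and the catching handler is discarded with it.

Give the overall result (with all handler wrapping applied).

Answer: ((0, 9), ())

Step-by-step:
get @ H0 ⇒ 9
put(9) @ H0 ⇒ s:=9
H0 returns (0, 9)
H1 returns ((0, 9), ())
H2 returns ((0, 9), ())
= ((0, 9), ())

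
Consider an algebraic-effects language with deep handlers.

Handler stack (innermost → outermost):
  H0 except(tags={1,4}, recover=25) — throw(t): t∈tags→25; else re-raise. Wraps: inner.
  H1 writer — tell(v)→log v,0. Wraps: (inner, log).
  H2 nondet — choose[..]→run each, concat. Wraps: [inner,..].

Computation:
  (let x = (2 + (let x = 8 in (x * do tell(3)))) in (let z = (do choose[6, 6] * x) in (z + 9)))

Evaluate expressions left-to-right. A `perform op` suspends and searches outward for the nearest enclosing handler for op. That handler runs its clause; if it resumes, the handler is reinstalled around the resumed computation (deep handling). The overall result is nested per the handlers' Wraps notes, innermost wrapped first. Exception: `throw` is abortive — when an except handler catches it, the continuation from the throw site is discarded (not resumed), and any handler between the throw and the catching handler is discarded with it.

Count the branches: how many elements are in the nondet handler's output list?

Evaluation trace:
tell(3) @ H1 ⇒ log+=3
choose[6, 6] @ H2
  branch[0] choose=6:
    H0 returns 21
    H1 returns (21, (3))
    H2 returns [(21, (3))]
  branch[1] choose=6:
    H0 returns 21
    H1 returns (21, (3))
    H2 returns [(21, (3))]
= [(21, (3)), (21, (3))]

Answer: 2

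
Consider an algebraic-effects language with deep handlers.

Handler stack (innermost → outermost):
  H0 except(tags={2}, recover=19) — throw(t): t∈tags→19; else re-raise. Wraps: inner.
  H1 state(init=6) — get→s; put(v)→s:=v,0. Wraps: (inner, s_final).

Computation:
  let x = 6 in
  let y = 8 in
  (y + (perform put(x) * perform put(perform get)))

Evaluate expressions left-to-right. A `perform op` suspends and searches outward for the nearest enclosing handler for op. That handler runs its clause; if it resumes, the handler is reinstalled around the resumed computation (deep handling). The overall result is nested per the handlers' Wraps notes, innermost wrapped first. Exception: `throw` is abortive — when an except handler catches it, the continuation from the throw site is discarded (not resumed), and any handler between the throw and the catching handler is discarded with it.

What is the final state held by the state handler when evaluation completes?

Answer: 6

Working:
put(6) @ H1 ⇒ s:=6
get @ H1 ⇒ 6
put(6) @ H1 ⇒ s:=6
H0 returns 8
H1 returns (8, 6)
= (8, 6)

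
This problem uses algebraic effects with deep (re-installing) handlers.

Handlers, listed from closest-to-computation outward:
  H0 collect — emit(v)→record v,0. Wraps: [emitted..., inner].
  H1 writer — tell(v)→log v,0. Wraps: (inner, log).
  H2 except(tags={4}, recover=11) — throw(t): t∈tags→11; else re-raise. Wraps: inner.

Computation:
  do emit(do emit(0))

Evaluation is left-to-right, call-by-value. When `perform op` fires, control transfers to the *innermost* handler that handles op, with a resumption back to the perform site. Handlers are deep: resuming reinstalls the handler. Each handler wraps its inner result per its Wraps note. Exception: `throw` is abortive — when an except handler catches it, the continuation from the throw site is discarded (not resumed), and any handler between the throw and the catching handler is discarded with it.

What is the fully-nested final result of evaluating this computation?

Answer: ([0, 0, 0], ())

Evaluation trace:
emit(0) @ H0 ⇒ out+=0
emit(0) @ H0 ⇒ out+=0
H0 returns [0, 0, 0]
H1 returns ([0, 0, 0], ())
H2 returns ([0, 0, 0], ())
= ([0, 0, 0], ())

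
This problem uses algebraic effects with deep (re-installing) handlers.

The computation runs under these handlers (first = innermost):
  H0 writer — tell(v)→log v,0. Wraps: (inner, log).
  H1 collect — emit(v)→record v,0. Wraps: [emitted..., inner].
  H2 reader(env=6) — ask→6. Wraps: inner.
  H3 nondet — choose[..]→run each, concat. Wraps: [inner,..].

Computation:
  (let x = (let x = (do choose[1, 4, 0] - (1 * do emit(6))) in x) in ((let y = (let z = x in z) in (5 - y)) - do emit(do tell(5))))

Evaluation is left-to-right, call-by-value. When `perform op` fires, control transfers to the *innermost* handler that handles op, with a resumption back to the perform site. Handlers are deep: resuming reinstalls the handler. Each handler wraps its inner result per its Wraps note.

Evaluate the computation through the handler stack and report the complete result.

Answer: [[6, 0, (4, (5))], [6, 0, (1, (5))], [6, 0, (5, (5))]]

Working:
choose[1, 4, 0] @ H3
  branch[0] choose=1:
    emit(6) @ H1 ⇒ out+=6
    tell(5) @ H0 ⇒ log+=5
    emit(0) @ H1 ⇒ out+=0
    H0 returns (4, (5))
    H1 returns [6, 0, (4, (5))]
    H2 returns [6, 0, (4, (5))]
    H3 returns [[6, 0, (4, (5))]]
  branch[1] choose=4:
    emit(6) @ H1 ⇒ out+=6
    tell(5) @ H0 ⇒ log+=5
    emit(0) @ H1 ⇒ out+=0
    H0 returns (1, (5))
    H1 returns [6, 0, (1, (5))]
    H2 returns [6, 0, (1, (5))]
    H3 returns [[6, 0, (1, (5))]]
  branch[2] choose=0:
    emit(6) @ H1 ⇒ out+=6
    tell(5) @ H0 ⇒ log+=5
    emit(0) @ H1 ⇒ out+=0
    H0 returns (5, (5))
    H1 returns [6, 0, (5, (5))]
    H2 returns [6, 0, (5, (5))]
    H3 returns [[6, 0, (5, (5))]]
= [[6, 0, (4, (5))], [6, 0, (1, (5))], [6, 0, (5, (5))]]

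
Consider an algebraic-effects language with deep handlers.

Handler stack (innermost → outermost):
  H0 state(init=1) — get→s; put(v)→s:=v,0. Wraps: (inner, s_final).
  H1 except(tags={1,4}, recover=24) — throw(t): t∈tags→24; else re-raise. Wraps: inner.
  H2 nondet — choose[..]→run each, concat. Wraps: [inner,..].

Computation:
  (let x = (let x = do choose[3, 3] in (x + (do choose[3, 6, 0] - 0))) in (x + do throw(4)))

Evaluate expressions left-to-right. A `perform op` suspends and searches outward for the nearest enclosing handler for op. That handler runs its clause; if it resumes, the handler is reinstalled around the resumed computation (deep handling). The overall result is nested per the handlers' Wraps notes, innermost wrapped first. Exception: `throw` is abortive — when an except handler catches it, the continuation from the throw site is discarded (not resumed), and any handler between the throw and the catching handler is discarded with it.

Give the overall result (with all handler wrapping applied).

Answer: [24, 24, 24, 24, 24, 24]

Step-by-step:
choose[3, 3] @ H2
  branch[0] choose=3:
    choose[3, 6, 0] @ H2
      branch[0] choose=3:
        throw(4) @ H1 caught ⇒ 24
        H2 returns [24]
      branch[1] choose=6:
        throw(4) @ H1 caught ⇒ 24
        H2 returns [24]
      branch[2] choose=0:
        throw(4) @ H1 caught ⇒ 24
        H2 returns [24]
  branch[1] choose=3:
    choose[3, 6, 0] @ H2
      branch[0] choose=3:
        throw(4) @ H1 caught ⇒ 24
        H2 returns [24]
      branch[1] choose=6:
        throw(4) @ H1 caught ⇒ 24
        H2 returns [24]
      branch[2] choose=0:
        throw(4) @ H1 caught ⇒ 24
        H2 returns [24]
= [24, 24, 24, 24, 24, 24]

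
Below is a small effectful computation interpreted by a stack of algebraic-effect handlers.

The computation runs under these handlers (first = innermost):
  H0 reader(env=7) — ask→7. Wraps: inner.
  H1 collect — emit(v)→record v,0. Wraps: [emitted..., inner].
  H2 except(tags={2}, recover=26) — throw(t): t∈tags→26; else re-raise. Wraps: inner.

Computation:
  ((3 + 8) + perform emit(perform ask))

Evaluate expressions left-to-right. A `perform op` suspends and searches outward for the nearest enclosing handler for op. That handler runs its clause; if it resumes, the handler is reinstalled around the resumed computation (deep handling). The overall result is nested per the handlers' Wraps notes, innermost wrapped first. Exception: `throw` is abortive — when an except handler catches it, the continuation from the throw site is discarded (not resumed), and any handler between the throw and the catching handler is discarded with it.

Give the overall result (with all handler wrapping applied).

Working:
ask @ H0 ⇒ 7
emit(7) @ H1 ⇒ out+=7
H0 returns 11
H1 returns [7, 11]
H2 returns [7, 11]
= [7, 11]

Answer: [7, 11]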